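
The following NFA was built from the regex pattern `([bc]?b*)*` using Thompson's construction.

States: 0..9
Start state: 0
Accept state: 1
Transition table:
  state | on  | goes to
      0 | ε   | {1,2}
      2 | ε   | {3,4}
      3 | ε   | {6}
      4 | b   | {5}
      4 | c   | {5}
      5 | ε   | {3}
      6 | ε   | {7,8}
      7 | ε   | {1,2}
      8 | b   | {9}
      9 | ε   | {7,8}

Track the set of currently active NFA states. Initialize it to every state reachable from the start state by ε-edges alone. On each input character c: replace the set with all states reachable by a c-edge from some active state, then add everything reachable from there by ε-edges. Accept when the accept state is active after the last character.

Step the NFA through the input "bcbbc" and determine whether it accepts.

S₀ = ε-closure({0}) = {0,1,2,3,4,6,7,8}
'b' @ 1: {1,2,3,4,5,6,7,8,9}  [accepting]
'c' @ 2: {1,2,3,4,5,6,7,8}  [accepting]
'b' @ 3: {1,2,3,4,5,6,7,8,9}  [accepting]
'b' @ 4: {1,2,3,4,5,6,7,8,9}  [accepting]
'c' @ 5: {1,2,3,4,5,6,7,8}  [accepting]
end set {1,2,3,4,5,6,7,8} — state 1 in

Answer: ACCEPT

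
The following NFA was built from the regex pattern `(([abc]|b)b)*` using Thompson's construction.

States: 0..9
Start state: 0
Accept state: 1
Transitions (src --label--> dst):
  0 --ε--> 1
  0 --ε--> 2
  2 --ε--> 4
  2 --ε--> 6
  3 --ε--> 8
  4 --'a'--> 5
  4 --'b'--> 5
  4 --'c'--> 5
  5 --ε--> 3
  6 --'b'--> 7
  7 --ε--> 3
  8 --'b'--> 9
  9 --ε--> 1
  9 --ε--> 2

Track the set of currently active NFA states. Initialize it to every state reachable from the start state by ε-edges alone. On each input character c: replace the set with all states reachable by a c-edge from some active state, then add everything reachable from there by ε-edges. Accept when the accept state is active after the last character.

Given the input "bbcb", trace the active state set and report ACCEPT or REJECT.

Answer: ACCEPT

Steps:
S₀ = ε-closure({0}) = {0,1,2,4,6}
'b' @ 1: {3,5,7,8}
'b' @ 2: {1,2,4,6,9}  [accepting]
'c' @ 3: {3,5,8}
'b' @ 4: {1,2,4,6,9}  [accepting]
end set {1,2,4,6,9} — state 1 in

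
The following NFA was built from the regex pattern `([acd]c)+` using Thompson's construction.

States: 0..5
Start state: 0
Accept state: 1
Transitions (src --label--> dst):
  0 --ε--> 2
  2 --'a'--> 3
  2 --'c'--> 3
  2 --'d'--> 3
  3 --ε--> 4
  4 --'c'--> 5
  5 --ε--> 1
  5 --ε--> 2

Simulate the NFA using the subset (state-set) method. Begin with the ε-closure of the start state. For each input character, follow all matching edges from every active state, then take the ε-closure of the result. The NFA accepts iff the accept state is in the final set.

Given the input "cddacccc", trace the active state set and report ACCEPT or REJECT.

Answer: REJECT

Steps:
initial (ε-close {0}): {0,2}
'c' @ 1: {3,4}
'd' @ 2: {}  — state set empty
rest 'dacccc' ignored (set empty)
final: {}; accept 1 not in set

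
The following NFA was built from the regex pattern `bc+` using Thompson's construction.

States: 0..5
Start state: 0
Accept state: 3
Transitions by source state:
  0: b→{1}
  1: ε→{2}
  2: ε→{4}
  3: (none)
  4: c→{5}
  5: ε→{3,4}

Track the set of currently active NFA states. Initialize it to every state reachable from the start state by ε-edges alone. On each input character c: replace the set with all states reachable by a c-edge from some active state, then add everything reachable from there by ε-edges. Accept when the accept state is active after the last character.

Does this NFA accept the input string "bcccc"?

Answer: ACCEPT

Steps:
start: ε-closure({0}) = {0}
'b' @ 1: {1,2,4}
'c' @ 2: {3,4,5}  ✓accept
'c' @ 3: {3,4,5}  ✓accept
'c' @ 4: {3,4,5}  ✓accept
'c' @ 5: {3,4,5}  ✓accept
end set {3,4,5} — state 3 in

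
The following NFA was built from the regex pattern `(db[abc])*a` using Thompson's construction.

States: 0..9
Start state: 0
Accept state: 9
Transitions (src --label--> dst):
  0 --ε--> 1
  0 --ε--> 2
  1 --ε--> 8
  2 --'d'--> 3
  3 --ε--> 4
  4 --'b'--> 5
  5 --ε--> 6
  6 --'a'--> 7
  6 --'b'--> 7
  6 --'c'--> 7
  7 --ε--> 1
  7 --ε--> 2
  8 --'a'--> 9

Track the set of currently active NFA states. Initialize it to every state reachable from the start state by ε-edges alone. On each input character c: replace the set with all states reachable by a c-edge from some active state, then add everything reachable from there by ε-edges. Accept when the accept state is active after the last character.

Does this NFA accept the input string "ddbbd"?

initial (ε-close {0}): {0,1,2,8}
'd' @ 1: {3,4}
'd' @ 2: {}  — no active states
rest 'bbd' ignored (set empty)
end set {} — state 9 not in

Answer: REJECT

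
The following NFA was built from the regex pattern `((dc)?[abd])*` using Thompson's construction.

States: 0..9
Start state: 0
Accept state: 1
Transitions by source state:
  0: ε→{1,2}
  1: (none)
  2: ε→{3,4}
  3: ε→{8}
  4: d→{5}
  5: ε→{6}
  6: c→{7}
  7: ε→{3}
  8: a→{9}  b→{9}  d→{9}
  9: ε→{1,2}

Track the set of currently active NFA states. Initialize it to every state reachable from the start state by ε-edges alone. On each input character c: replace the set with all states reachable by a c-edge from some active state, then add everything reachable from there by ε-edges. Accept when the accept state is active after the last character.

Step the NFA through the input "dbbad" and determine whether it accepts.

S₀ = ε-closure({0}) = {0,1,2,3,4,8}
'd' @ 1: {1,2,3,4,5,6,8,9}  (accept∈set)
'b' @ 2: {1,2,3,4,8,9}  (accept∈set)
'b' @ 3: {1,2,3,4,8,9}  (accept∈set)
'a' @ 4: {1,2,3,4,8,9}  (accept∈set)
'd' @ 5: {1,2,3,4,5,6,8,9}  (accept∈set)
end set {1,2,3,4,5,6,8,9} — state 1 in

Answer: ACCEPT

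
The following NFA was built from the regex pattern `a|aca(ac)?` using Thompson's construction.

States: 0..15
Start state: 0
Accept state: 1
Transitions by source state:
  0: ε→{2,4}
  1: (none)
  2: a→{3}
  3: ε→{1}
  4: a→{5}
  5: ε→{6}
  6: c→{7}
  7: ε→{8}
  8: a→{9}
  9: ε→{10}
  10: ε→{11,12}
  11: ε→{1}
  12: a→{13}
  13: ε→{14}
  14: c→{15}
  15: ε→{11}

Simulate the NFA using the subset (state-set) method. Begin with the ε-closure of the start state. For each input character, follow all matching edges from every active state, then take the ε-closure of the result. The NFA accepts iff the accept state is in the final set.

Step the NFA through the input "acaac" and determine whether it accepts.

Answer: ACCEPT

Trace:
start: ε-closure({0}) = {0,2,4}
'a' @ 1: {1,3,5,6}  (accept∈set)
'c' @ 2: {7,8}
'a' @ 3: {1,9,10,11,12}  (accept∈set)
'a' @ 4: {13,14}
'c' @ 5: {1,11,15}  (accept∈set)
after full input: {1,11,15}  (accept=1 in)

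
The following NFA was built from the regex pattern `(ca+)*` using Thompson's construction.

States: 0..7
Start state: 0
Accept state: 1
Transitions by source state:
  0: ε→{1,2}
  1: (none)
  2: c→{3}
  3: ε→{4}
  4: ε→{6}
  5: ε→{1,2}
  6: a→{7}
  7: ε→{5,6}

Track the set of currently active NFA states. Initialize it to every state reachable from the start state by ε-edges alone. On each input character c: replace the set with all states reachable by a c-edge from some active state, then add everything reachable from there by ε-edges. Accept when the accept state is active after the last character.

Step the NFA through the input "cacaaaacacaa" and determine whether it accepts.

Answer: ACCEPT

Steps:
S₀ = ε-closure({0}) = {0,1,2}
'c' @ 1: {3,4,6}
'a' @ 2: {1,2,5,6,7}  (accept∈set)
'c' @ 3: {3,4,6}
'a' @ 4: {1,2,5,6,7}  (accept∈set)
'a' @ 5: {1,2,5,6,7}  (accept∈set)
'a' @ 6: {1,2,5,6,7}  (accept∈set)
'a' @ 7: {1,2,5,6,7}  (accept∈set)
'c' @ 8: {3,4,6}
'a' @ 9: {1,2,5,6,7}  (accept∈set)
'c' @ 10: {3,4,6}
'a' @ 11: {1,2,5,6,7}  (accept∈set)
'a' @ 12: {1,2,5,6,7}  (accept∈set)
end set {1,2,5,6,7} — state 1 in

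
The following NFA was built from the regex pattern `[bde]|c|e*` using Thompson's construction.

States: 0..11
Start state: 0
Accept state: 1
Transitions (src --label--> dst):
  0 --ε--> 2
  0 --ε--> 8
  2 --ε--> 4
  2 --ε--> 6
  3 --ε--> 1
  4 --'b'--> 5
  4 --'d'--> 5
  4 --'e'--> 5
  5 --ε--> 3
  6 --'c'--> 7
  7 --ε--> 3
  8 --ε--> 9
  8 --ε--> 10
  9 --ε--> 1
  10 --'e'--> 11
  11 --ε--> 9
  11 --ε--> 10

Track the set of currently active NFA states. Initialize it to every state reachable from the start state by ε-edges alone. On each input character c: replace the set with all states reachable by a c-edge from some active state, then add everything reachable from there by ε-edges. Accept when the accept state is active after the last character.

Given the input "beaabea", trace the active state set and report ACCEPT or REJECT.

Answer: REJECT

Trace:
start: ε-closure({0}) = {0,1,2,4,6,8,9,10}
'b' @ 1: {1,3,5}  ✓accept
'e' @ 2: {}  — dead — no transitions
rest 'aabea' ignored (set empty)
after full input: {}  (accept=1 not in)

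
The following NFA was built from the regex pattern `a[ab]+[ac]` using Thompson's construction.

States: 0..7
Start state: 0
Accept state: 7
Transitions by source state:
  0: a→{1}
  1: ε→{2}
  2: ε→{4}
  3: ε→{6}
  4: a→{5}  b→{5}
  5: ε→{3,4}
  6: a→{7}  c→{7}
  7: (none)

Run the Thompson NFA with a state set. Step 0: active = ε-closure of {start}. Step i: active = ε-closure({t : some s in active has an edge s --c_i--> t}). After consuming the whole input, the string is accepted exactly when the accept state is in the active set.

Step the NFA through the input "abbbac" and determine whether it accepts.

Answer: ACCEPT

Trace:
initial (ε-close {0}): {0}
'a' @ 1: {1,2,4}
'b' @ 2: {3,4,5,6}
'b' @ 3: {3,4,5,6}
'b' @ 4: {3,4,5,6}
'a' @ 5: {3,4,5,6,7}  ✓accept
'c' @ 6: {7}  ✓accept
final: {7}; accept 7 in set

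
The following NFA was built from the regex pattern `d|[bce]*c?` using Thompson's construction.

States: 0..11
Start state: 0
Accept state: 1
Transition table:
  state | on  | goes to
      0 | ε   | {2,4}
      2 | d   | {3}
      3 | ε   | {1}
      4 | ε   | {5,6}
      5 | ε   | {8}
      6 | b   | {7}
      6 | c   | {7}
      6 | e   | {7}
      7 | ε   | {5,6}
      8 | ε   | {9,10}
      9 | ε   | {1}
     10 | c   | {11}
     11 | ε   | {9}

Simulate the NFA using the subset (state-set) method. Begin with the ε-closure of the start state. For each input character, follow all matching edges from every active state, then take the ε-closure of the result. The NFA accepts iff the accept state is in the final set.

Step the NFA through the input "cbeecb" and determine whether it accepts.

S₀ = ε-closure({0}) = {0,1,2,4,5,6,8,9,10}
'c' @ 1: {1,5,6,7,8,9,10,11}  [accepting]
'b' @ 2: {1,5,6,7,8,9,10}  [accepting]
'e' @ 3: {1,5,6,7,8,9,10}  [accepting]
'e' @ 4: {1,5,6,7,8,9,10}  [accepting]
'c' @ 5: {1,5,6,7,8,9,10,11}  [accepting]
'b' @ 6: {1,5,6,7,8,9,10}  [accepting]
final: {1,5,6,7,8,9,10}; accept 1 in set

Answer: ACCEPT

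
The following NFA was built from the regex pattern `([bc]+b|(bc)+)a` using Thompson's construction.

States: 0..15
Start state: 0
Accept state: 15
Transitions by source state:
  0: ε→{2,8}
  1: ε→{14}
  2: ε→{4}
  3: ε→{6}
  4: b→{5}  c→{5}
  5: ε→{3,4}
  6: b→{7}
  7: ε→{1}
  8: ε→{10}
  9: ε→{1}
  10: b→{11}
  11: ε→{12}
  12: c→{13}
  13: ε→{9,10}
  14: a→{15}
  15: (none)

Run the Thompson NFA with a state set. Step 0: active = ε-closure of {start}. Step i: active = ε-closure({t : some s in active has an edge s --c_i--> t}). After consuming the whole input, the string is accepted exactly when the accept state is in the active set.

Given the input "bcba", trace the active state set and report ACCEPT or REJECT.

Answer: ACCEPT

Trace:
start: ε-closure({0}) = {0,2,4,8,10}
'b' @ 1: {3,4,5,6,11,12}
'c' @ 2: {1,3,4,5,6,9,10,13,14}
'b' @ 3: {1,3,4,5,6,7,11,12,14}
'a' @ 4: {15}  [accepting]
end set {15} — state 15 in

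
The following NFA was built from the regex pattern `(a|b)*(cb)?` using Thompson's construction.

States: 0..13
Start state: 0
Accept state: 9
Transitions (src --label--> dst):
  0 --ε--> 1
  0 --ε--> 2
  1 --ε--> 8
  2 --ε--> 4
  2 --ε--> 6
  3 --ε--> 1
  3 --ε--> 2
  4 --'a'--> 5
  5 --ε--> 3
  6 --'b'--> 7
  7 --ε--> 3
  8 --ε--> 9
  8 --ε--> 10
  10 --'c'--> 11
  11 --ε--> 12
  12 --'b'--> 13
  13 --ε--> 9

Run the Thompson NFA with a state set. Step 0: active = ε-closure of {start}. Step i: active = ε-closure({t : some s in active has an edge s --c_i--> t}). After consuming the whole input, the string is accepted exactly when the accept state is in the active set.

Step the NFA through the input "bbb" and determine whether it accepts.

initial (ε-close {0}): {0,1,2,4,6,8,9,10}
'b' @ 1: {1,2,3,4,6,7,8,9,10}  [accepting]
'b' @ 2: {1,2,3,4,6,7,8,9,10}  [accepting]
'b' @ 3: {1,2,3,4,6,7,8,9,10}  [accepting]
end set {1,2,3,4,6,7,8,9,10} — state 9 in

Answer: ACCEPT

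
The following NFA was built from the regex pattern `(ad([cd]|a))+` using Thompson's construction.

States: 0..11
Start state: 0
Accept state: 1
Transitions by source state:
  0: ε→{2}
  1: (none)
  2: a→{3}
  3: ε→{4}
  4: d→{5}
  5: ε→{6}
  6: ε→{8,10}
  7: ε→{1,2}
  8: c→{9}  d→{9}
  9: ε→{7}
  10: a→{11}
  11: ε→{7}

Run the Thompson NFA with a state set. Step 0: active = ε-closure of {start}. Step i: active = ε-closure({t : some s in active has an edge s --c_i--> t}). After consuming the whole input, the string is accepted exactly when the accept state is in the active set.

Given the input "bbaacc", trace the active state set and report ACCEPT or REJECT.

start: ε-closure({0}) = {0,2}
'b' @ 1: {}  — no active states
rest 'baacc' ignored (set empty)
after full input: {}  (accept=1 not in)

Answer: REJECT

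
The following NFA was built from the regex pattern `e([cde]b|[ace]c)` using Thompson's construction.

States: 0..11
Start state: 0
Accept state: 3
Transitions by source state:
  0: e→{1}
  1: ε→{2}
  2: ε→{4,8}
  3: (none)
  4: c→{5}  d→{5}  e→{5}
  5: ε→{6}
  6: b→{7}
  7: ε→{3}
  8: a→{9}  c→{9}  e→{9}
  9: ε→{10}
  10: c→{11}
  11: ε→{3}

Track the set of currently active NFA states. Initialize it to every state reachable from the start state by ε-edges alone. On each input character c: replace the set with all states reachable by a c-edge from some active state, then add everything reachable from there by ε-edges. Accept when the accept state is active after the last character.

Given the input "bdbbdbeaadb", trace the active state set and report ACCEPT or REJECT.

start: ε-closure({0}) = {0}
'b' @ 1: {}  — state set empty
rest 'dbbdbeaadb' ignored (set empty)
after full input: {}  (accept=3 not in)

Answer: REJECT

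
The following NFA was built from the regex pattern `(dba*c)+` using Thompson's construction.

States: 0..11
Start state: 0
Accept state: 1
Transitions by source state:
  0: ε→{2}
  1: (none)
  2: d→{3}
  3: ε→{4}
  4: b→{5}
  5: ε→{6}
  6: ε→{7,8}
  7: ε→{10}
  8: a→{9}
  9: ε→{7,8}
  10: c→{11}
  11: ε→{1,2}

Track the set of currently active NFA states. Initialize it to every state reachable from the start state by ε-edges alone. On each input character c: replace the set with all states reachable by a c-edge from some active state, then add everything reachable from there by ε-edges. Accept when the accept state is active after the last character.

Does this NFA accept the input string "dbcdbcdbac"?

Answer: ACCEPT

Steps:
S₀ = ε-closure({0}) = {0,2}
'd' @ 1: {3,4}
'b' @ 2: {5,6,7,8,10}
'c' @ 3: {1,2,11}  (accept∈set)
'd' @ 4: {3,4}
'b' @ 5: {5,6,7,8,10}
'c' @ 6: {1,2,11}  (accept∈set)
'd' @ 7: {3,4}
'b' @ 8: {5,6,7,8,10}
'a' @ 9: {7,8,9,10}
'c' @ 10: {1,2,11}  (accept∈set)
end set {1,2,11} — state 1 in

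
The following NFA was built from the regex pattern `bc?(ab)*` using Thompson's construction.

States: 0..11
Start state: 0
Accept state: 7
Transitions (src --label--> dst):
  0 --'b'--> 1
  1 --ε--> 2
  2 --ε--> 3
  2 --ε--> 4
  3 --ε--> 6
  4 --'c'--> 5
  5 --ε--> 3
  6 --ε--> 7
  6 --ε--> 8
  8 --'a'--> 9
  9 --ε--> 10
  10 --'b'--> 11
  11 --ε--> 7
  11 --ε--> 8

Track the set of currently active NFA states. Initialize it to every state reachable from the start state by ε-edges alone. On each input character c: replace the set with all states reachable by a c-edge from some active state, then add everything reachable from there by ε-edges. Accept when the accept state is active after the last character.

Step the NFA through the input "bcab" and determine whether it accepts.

start: ε-closure({0}) = {0}
'b' @ 1: {1,2,3,4,6,7,8}  [accepting]
'c' @ 2: {3,5,6,7,8}  [accepting]
'a' @ 3: {9,10}
'b' @ 4: {7,8,11}  [accepting]
final: {7,8,11}; accept 7 in set

Answer: ACCEPT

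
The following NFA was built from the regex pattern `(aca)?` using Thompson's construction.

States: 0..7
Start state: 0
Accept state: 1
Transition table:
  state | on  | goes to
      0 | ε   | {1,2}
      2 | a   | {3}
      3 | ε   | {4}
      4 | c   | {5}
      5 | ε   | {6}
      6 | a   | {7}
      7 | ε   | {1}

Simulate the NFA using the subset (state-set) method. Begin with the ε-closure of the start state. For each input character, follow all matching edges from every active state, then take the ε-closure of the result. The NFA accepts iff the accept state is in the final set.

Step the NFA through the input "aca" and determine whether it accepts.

initial (ε-close {0}): {0,1,2}
'a' @ 1: {3,4}
'c' @ 2: {5,6}
'a' @ 3: {1,7}  (accept∈set)
end set {1,7} — state 1 in

Answer: ACCEPT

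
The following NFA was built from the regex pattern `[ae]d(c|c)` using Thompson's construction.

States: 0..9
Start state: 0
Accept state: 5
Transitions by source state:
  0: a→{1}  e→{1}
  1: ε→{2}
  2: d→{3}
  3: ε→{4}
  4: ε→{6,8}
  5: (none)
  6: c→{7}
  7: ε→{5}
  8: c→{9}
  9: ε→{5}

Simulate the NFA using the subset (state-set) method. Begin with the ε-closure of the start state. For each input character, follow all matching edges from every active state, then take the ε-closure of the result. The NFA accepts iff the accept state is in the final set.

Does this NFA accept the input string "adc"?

start: ε-closure({0}) = {0}
'a' @ 1: {1,2}
'd' @ 2: {3,4,6,8}
'c' @ 3: {5,7,9}  ✓accept
end set {5,7,9} — state 5 in

Answer: ACCEPT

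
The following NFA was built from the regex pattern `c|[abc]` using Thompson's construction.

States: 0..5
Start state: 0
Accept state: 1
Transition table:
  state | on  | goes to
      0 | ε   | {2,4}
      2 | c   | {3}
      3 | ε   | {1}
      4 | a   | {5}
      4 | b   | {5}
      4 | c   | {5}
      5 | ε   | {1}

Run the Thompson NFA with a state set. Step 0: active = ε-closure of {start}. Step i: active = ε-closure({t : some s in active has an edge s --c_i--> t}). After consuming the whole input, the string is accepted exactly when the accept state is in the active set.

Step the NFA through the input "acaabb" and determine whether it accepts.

initial (ε-close {0}): {0,2,4}
'a' @ 1: {1,5}  (accept∈set)
'c' @ 2: {}  — dead — no transitions
rest 'aabb' ignored (set empty)
end set {} — state 1 not in

Answer: REJECT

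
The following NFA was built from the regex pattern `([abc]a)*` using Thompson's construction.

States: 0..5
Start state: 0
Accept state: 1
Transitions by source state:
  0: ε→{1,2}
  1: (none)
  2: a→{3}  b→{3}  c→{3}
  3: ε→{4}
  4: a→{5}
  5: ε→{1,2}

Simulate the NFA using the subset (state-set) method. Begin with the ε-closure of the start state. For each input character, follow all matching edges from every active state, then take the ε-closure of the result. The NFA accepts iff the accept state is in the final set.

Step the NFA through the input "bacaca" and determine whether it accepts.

Answer: ACCEPT

Trace:
start: ε-closure({0}) = {0,1,2}
'b' @ 1: {3,4}
'a' @ 2: {1,2,5}  ✓accept
'c' @ 3: {3,4}
'a' @ 4: {1,2,5}  ✓accept
'c' @ 5: {3,4}
'a' @ 6: {1,2,5}  ✓accept
end set {1,2,5} — state 1 in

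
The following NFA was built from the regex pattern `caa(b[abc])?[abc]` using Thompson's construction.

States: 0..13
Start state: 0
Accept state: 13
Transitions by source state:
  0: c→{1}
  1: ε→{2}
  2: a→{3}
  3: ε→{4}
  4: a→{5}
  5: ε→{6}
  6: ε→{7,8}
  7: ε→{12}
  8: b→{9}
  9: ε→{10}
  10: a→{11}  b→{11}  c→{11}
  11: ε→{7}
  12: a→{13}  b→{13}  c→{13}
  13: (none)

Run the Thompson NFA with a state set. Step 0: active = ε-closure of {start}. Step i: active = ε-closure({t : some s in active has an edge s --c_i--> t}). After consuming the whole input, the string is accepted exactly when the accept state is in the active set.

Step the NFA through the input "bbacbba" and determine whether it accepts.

Answer: REJECT

Trace:
start: ε-closure({0}) = {0}
'b' @ 1: {}  — no active states
rest 'bacbba' ignored (set empty)
after full input: {}  (accept=13 not in)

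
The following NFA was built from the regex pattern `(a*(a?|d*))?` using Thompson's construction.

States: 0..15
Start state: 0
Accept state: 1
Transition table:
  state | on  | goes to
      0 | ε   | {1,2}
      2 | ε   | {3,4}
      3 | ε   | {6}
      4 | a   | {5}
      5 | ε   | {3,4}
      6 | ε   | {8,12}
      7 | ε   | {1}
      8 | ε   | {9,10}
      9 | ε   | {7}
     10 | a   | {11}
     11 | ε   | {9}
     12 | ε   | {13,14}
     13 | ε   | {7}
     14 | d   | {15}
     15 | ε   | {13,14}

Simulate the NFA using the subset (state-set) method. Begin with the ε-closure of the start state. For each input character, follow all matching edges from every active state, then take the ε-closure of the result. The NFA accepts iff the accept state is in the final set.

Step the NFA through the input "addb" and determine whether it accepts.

Answer: REJECT

Steps:
start: ε-closure({0}) = {0,1,2,3,4,6,7,8,9,10,12,13,14}
'a' @ 1: {1,3,4,5,6,7,8,9,10,11,12,13,14}  [accepting]
'd' @ 2: {1,7,13,14,15}  [accepting]
'd' @ 3: {1,7,13,14,15}  [accepting]
'b' @ 4: {}  — dead — no transitions
end set {} — state 1 not in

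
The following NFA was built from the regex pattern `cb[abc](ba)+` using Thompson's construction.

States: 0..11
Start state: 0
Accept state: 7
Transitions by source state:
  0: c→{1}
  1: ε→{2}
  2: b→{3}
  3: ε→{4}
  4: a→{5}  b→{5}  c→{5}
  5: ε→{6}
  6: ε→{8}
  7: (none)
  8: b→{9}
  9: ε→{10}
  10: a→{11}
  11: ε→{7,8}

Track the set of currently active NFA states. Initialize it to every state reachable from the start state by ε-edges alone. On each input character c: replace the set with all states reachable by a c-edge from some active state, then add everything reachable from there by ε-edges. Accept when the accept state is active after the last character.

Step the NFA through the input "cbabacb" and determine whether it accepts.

Answer: REJECT

Trace:
S₀ = ε-closure({0}) = {0}
'c' @ 1: {1,2}
'b' @ 2: {3,4}
'a' @ 3: {5,6,8}
'b' @ 4: {9,10}
'a' @ 5: {7,8,11}  (accept∈set)
'c' @ 6: {}  — state set empty
rest 'b' ignored (set empty)
final: {}; accept 7 not in set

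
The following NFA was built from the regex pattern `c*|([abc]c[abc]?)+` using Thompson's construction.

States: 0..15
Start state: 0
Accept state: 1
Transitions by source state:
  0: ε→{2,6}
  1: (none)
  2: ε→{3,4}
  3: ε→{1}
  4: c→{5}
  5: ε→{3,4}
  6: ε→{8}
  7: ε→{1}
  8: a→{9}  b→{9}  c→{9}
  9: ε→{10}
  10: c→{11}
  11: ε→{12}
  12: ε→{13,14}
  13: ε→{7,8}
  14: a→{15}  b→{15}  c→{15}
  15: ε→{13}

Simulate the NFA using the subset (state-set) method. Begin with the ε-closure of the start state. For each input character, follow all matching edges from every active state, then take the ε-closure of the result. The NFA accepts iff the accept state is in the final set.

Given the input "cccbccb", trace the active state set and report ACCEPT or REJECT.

Answer: REJECT

Steps:
initial (ε-close {0}): {0,1,2,3,4,6,8}
'c' @ 1: {1,3,4,5,9,10}  (accept∈set)
'c' @ 2: {1,3,4,5,7,8,11,12,13,14}  (accept∈set)
'c' @ 3: {1,3,4,5,7,8,9,10,13,15}  (accept∈set)
'b' @ 4: {9,10}
'c' @ 5: {1,7,8,11,12,13,14}  (accept∈set)
'c' @ 6: {1,7,8,9,10,13,15}  (accept∈set)
'b' @ 7: {9,10}
end set {9,10} — state 1 not in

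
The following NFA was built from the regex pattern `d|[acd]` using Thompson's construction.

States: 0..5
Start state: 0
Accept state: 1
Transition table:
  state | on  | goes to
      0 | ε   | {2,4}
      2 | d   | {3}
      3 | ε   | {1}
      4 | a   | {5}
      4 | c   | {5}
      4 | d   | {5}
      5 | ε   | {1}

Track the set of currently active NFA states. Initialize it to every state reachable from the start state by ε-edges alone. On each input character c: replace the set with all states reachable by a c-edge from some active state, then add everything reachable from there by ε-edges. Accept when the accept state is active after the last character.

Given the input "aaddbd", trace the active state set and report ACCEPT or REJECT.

start: ε-closure({0}) = {0,2,4}
'a' @ 1: {1,5}  [accepting]
'a' @ 2: {}  — dead — no transitions
rest 'ddbd' ignored (set empty)
final: {}; accept 1 not in set

Answer: REJECT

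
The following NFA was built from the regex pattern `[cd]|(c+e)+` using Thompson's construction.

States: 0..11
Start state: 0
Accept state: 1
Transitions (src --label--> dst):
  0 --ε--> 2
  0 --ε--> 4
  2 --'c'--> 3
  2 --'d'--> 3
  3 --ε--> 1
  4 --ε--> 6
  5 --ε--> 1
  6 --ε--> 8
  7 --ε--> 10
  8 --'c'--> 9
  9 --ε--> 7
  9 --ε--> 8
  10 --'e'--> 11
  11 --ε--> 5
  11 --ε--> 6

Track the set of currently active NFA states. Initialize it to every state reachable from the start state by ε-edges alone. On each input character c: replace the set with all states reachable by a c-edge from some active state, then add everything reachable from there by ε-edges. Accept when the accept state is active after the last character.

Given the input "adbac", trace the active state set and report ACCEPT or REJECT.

start: ε-closure({0}) = {0,2,4,6,8}
'a' @ 1: {}  — dead — no transitions
rest 'dbac' ignored (set empty)
final: {}; accept 1 not in set

Answer: REJECT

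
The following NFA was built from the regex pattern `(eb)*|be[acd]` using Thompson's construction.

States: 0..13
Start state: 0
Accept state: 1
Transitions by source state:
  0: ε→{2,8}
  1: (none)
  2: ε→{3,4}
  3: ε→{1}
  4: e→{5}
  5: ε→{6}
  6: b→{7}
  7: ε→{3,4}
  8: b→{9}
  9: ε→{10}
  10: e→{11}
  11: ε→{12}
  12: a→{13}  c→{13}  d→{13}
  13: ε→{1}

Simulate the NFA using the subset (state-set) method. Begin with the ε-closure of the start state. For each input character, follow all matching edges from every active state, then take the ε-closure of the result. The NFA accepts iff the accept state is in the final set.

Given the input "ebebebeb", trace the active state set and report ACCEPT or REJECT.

Answer: ACCEPT

Derivation:
start: ε-closure({0}) = {0,1,2,3,4,8}
'e' @ 1: {5,6}
'b' @ 2: {1,3,4,7}  ✓accept
'e' @ 3: {5,6}
'b' @ 4: {1,3,4,7}  ✓accept
'e' @ 5: {5,6}
'b' @ 6: {1,3,4,7}  ✓accept
'e' @ 7: {5,6}
'b' @ 8: {1,3,4,7}  ✓accept
end set {1,3,4,7} — state 1 in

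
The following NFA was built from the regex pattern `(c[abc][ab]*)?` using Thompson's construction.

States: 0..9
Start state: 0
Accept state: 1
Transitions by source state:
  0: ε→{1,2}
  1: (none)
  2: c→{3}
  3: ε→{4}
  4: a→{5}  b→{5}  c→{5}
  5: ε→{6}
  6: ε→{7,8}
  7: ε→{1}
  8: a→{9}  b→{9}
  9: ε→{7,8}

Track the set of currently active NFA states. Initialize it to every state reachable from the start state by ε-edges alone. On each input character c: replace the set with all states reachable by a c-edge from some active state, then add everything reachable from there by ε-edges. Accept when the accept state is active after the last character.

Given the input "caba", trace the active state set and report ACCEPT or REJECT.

Answer: ACCEPT

Trace:
initial (ε-close {0}): {0,1,2}
'c' @ 1: {3,4}
'a' @ 2: {1,5,6,7,8}  (accept∈set)
'b' @ 3: {1,7,8,9}  (accept∈set)
'a' @ 4: {1,7,8,9}  (accept∈set)
end set {1,7,8,9} — state 1 in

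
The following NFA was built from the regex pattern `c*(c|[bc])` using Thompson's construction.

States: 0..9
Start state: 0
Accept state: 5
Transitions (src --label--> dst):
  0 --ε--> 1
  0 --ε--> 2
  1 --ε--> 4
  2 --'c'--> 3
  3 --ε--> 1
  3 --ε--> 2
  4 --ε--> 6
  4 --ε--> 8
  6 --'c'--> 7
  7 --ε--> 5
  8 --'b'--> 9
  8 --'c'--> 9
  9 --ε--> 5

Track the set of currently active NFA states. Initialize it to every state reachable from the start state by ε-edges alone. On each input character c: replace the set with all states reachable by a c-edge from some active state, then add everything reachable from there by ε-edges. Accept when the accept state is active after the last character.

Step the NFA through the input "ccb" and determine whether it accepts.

Answer: ACCEPT

Trace:
initial (ε-close {0}): {0,1,2,4,6,8}
'c' @ 1: {1,2,3,4,5,6,7,8,9}  [accepting]
'c' @ 2: {1,2,3,4,5,6,7,8,9}  [accepting]
'b' @ 3: {5,9}  [accepting]
final: {5,9}; accept 5 in set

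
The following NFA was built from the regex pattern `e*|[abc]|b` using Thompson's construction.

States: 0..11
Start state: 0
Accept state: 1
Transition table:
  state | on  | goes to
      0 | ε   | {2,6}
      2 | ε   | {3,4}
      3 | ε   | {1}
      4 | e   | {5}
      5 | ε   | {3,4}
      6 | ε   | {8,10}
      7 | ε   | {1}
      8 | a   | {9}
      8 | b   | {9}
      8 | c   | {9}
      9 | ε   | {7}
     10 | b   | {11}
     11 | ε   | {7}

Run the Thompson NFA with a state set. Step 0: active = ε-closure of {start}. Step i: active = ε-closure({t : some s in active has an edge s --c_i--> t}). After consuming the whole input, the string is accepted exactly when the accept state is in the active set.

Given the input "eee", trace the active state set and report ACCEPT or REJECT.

Answer: ACCEPT

Trace:
start: ε-closure({0}) = {0,1,2,3,4,6,8,10}
'e' @ 1: {1,3,4,5}  ✓accept
'e' @ 2: {1,3,4,5}  ✓accept
'e' @ 3: {1,3,4,5}  ✓accept
final: {1,3,4,5}; accept 1 in set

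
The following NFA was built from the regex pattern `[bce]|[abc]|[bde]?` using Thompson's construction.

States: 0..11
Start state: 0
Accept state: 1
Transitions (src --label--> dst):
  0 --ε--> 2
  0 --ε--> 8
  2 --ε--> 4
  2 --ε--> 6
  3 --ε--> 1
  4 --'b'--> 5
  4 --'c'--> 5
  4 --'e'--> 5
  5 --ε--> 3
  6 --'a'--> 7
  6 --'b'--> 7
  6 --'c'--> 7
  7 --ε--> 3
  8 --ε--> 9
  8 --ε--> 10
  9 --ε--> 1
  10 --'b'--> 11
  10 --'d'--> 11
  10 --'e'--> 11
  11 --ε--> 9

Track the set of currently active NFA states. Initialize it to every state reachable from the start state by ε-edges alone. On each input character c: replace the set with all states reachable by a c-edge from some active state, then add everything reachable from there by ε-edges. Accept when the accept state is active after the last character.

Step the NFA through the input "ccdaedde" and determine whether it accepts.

Answer: REJECT

Derivation:
start: ε-closure({0}) = {0,1,2,4,6,8,9,10}
'c' @ 1: {1,3,5,7}  (accept∈set)
'c' @ 2: {}  — dead — no transitions
rest 'daedde' ignored (set empty)
end set {} — state 1 not in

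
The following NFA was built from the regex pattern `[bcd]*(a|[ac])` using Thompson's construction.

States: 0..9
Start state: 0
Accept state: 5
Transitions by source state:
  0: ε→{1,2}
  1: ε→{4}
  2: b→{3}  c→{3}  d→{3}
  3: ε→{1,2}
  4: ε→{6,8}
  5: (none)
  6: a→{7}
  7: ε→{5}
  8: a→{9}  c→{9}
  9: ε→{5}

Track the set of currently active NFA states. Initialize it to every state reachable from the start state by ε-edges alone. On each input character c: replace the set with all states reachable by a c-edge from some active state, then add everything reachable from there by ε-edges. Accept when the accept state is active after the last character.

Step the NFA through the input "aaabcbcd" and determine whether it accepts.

start: ε-closure({0}) = {0,1,2,4,6,8}
'a' @ 1: {5,7,9}  [accepting]
'a' @ 2: {}  — no active states
rest 'abcbcd' ignored (set empty)
after full input: {}  (accept=5 not in)

Answer: REJECT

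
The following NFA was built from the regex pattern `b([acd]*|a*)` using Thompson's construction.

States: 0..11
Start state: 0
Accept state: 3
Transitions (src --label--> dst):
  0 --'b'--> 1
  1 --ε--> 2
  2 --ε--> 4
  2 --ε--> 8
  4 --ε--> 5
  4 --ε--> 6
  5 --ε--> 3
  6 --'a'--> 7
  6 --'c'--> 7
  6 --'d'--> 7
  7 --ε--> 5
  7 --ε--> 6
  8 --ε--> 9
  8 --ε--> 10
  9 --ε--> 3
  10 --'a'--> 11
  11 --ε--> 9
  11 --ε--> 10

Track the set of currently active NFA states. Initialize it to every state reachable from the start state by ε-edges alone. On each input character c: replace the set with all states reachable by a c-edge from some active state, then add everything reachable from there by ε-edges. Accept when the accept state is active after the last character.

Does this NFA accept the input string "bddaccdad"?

Answer: ACCEPT

Steps:
initial (ε-close {0}): {0}
'b' @ 1: {1,2,3,4,5,6,8,9,10}  ✓accept
'd' @ 2: {3,5,6,7}  ✓accept
'd' @ 3: {3,5,6,7}  ✓accept
'a' @ 4: {3,5,6,7}  ✓accept
'c' @ 5: {3,5,6,7}  ✓accept
'c' @ 6: {3,5,6,7}  ✓accept
'd' @ 7: {3,5,6,7}  ✓accept
'a' @ 8: {3,5,6,7}  ✓accept
'd' @ 9: {3,5,6,7}  ✓accept
after full input: {3,5,6,7}  (accept=3 in)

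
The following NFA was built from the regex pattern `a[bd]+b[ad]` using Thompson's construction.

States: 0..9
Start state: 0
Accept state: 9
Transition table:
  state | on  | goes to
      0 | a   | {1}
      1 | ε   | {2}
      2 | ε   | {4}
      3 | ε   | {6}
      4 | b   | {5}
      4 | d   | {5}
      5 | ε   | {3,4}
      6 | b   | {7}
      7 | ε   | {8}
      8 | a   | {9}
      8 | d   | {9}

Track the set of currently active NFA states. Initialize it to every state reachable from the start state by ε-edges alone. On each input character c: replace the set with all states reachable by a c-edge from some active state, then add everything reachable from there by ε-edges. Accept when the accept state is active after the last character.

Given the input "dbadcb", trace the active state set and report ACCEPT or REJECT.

initial (ε-close {0}): {0}
'd' @ 1: {}  — dead — no transitions
rest 'badcb' ignored (set empty)
after full input: {}  (accept=9 not in)

Answer: REJECT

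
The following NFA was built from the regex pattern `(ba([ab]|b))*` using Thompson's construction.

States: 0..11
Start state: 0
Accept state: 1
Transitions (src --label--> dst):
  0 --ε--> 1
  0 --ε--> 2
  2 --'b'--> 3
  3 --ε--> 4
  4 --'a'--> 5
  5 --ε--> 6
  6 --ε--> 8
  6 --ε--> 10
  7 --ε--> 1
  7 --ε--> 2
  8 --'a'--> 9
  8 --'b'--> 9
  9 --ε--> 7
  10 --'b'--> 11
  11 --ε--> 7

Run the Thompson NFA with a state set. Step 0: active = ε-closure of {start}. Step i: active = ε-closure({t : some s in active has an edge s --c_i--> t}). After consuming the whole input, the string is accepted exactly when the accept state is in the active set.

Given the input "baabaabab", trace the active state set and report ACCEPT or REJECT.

Answer: ACCEPT

Derivation:
S₀ = ε-closure({0}) = {0,1,2}
'b' @ 1: {3,4}
'a' @ 2: {5,6,8,10}
'a' @ 3: {1,2,7,9}  (accept∈set)
'b' @ 4: {3,4}
'a' @ 5: {5,6,8,10}
'a' @ 6: {1,2,7,9}  (accept∈set)
'b' @ 7: {3,4}
'a' @ 8: {5,6,8,10}
'b' @ 9: {1,2,7,9,11}  (accept∈set)
after full input: {1,2,7,9,11}  (accept=1 in)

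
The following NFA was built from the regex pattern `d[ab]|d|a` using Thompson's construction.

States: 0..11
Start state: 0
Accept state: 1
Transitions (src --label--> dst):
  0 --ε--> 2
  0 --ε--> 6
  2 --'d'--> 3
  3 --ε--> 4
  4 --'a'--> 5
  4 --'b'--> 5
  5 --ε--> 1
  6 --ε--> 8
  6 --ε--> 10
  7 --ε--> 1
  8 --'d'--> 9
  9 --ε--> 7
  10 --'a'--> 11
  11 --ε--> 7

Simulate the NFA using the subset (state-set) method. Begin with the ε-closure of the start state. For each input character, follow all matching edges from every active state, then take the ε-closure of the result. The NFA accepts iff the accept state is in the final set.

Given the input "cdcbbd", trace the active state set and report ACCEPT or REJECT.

Answer: REJECT

Trace:
initial (ε-close {0}): {0,2,6,8,10}
'c' @ 1: {}  — no active states
rest 'dcbbd' ignored (set empty)
final: {}; accept 1 not in set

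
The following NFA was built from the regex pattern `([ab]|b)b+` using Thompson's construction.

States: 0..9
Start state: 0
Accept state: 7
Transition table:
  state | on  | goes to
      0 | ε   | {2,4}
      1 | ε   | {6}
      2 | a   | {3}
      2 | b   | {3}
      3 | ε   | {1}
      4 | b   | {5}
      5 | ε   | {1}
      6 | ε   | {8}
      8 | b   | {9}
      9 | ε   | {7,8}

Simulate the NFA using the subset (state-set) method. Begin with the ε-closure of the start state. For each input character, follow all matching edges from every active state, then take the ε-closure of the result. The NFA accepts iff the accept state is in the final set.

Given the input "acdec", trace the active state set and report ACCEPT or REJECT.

Answer: REJECT

Derivation:
start: ε-closure({0}) = {0,2,4}
'a' @ 1: {1,3,6,8}
'c' @ 2: {}  — state set empty
rest 'dec' ignored (set empty)
end set {} — state 7 not in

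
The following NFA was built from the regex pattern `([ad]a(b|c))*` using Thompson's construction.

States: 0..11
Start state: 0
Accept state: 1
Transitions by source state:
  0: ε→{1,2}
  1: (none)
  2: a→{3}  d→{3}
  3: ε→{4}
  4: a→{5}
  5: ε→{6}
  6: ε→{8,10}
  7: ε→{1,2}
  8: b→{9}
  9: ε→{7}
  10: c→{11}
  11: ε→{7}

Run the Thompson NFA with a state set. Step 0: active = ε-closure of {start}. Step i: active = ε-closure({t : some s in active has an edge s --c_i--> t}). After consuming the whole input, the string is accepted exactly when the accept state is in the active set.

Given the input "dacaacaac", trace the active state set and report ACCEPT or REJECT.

initial (ε-close {0}): {0,1,2}
'd' @ 1: {3,4}
'a' @ 2: {5,6,8,10}
'c' @ 3: {1,2,7,11}  (accept∈set)
'a' @ 4: {3,4}
'a' @ 5: {5,6,8,10}
'c' @ 6: {1,2,7,11}  (accept∈set)
'a' @ 7: {3,4}
'a' @ 8: {5,6,8,10}
'c' @ 9: {1,2,7,11}  (accept∈set)
final: {1,2,7,11}; accept 1 in set

Answer: ACCEPT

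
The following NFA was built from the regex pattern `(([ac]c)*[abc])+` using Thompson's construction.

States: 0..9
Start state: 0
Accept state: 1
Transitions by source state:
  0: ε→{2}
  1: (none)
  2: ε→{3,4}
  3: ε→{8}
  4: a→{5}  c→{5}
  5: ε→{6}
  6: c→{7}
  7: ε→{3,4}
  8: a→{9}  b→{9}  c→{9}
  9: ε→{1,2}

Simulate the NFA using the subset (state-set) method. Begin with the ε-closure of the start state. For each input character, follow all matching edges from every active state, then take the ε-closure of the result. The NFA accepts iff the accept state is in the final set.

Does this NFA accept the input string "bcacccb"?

Answer: ACCEPT

Trace:
S₀ = ε-closure({0}) = {0,2,3,4,8}
'b' @ 1: {1,2,3,4,8,9}  (accept∈set)
'c' @ 2: {1,2,3,4,5,6,8,9}  (accept∈set)
'a' @ 3: {1,2,3,4,5,6,8,9}  (accept∈set)
'c' @ 4: {1,2,3,4,5,6,7,8,9}  (accept∈set)
'c' @ 5: {1,2,3,4,5,6,7,8,9}  (accept∈set)
'c' @ 6: {1,2,3,4,5,6,7,8,9}  (accept∈set)
'b' @ 7: {1,2,3,4,8,9}  (accept∈set)
final: {1,2,3,4,8,9}; accept 1 in set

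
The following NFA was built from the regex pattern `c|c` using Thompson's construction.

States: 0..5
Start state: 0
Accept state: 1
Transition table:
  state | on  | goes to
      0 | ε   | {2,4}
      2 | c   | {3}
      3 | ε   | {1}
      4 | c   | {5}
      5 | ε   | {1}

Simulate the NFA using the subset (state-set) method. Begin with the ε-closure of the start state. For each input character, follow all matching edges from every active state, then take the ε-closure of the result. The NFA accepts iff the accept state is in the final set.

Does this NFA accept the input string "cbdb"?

S₀ = ε-closure({0}) = {0,2,4}
'c' @ 1: {1,3,5}  ✓accept
'b' @ 2: {}  — no active states
rest 'db' ignored (set empty)
final: {}; accept 1 not in set

Answer: REJECT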